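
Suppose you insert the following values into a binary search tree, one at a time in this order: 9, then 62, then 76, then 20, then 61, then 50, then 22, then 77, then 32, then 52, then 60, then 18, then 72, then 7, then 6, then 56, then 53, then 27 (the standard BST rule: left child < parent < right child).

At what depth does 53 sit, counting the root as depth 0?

8

Insert 9: tree is empty, so 9 becomes the root.
Insert 62: 62 > 9 → go right. Place as right child of 9.
Insert 76: 76 > 9 → go right; 76 > 62 → go right. Place as right child of 62.
Insert 20: 20 > 9 → go right; 20 < 62 → go left. Place as left child of 62.
Insert 61: 61 > 9 → go right; 61 < 62 → go left; 61 > 20 → go right. Place as right child of 20.
Insert 50: 50 > 9 → go right; 50 < 62 → go left; 50 > 20 → go right; 50 < 61 → go left. Place as left child of 61.
Insert 22: 22 > 9 → go right; 22 < 62 → go left; 22 > 20 → go right; 22 < 61 → go left; 22 < 50 → go left. Place as left child of 50.
Insert 77: 77 > 9 → go right; 77 > 62 → go right; 77 > 76 → go right. Place as right child of 76.
Insert 32: 32 > 9 → go right; 32 < 62 → go left; 32 > 20 → go right; 32 < 61 → go left; 32 < 50 → go left; 32 > 22 → go right. Place as right child of 22.
Insert 52: 52 > 9 → go right; 52 < 62 → go left; 52 > 20 → go right; 52 < 61 → go left; 52 > 50 → go right. Place as right child of 50.
Insert 60: 60 > 9 → go right; 60 < 62 → go left; 60 > 20 → go right; 60 < 61 → go left; 60 > 50 → go right; 60 > 52 → go right. Place as right child of 52.
Insert 18: 18 > 9 → go right; 18 < 62 → go left; 18 < 20 → go left. Place as left child of 20.
Insert 72: 72 > 9 → go right; 72 > 62 → go right; 72 < 76 → go left. Place as left child of 76.
Insert 7: 7 < 9 → go left. Place as left child of 9.
Insert 6: 6 < 9 → go left; 6 < 7 → go left. Place as left child of 7.
Insert 56: 56 > 9 → go right; 56 < 62 → go left; 56 > 20 → go right; 56 < 61 → go left; 56 > 50 → go right; 56 > 52 → go right; 56 < 60 → go left. Place as left child of 60.
Insert 53: 53 > 9 → go right; 53 < 62 → go left; 53 > 20 → go right; 53 < 61 → go left; 53 > 50 → go right; 53 > 52 → go right; 53 < 60 → go left; 53 < 56 → go left. Place as left child of 56.
Insert 27: 27 > 9 → go right; 27 < 62 → go left; 27 > 20 → go right; 27 < 61 → go left; 27 < 50 → go left; 27 > 22 → go right; 27 < 32 → go left. Place as left child of 32.

Path to 53: 9 → 62 → 20 → 61 → 50 → 52 → 60 → 56 → 53, which is 8 edges.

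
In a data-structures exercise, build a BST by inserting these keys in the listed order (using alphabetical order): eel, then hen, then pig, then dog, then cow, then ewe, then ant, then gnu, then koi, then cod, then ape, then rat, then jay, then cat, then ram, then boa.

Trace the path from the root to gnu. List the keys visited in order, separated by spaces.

Insert eel: tree is empty, so eel becomes the root.
Insert hen: hen > eel → go right. Place as right child of eel.
Insert pig: pig > eel → go right; pig > hen → go right. Place as right child of hen.
Insert dog: dog < eel → go left. Place as left child of eel.
Insert cow: cow < eel → go left; cow < dog → go left. Place as left child of dog.
Insert ewe: ewe > eel → go right; ewe < hen → go left. Place as left child of hen.
Insert ant: ant < eel → go left; ant < dog → go left; ant < cow → go left. Place as left child of cow.
Insert gnu: gnu > eel → go right; gnu < hen → go left; gnu > ewe → go right. Place as right child of ewe.
Insert koi: koi > eel → go right; koi > hen → go right; koi < pig → go left. Place as left child of pig.
Insert cod: cod < eel → go left; cod < dog → go left; cod < cow → go left; cod > ant → go right. Place as right child of ant.
Insert ape: ape < eel → go left; ape < dog → go left; ape < cow → go left; ape > ant → go right; ape < cod → go left. Place as left child of cod.
Insert rat: rat > eel → go right; rat > hen → go right; rat > pig → go right. Place as right child of pig.
Insert jay: jay > eel → go right; jay > hen → go right; jay < pig → go left; jay < koi → go left. Place as left child of koi.
Insert cat: cat < eel → go left; cat < dog → go left; cat < cow → go left; cat > ant → go right; cat < cod → go left; cat > ape → go right. Place as right child of ape.
Insert ram: ram > eel → go right; ram > hen → go right; ram > pig → go right; ram < rat → go left. Place as left child of rat.
Insert boa: boa < eel → go left; boa < dog → go left; boa < cow → go left; boa > ant → go right; boa < cod → go left; boa > ape → go right; boa < cat → go left. Place as left child of cat.

eel hen ewe gnu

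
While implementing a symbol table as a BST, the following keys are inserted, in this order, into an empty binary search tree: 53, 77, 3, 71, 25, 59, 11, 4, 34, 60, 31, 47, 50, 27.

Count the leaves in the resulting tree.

4

Insert 53: tree is empty, so 53 becomes the root.
Insert 77: 77 > 53 → go right. Place as right child of 53.
Insert 3: 3 < 53 → go left. Place as left child of 53.
Insert 71: 71 > 53 → go right; 71 < 77 → go left. Place as left child of 77.
Insert 25: 25 < 53 → go left; 25 > 3 → go right. Place as right child of 3.
Insert 59: 59 > 53 → go right; 59 < 77 → go left; 59 < 71 → go left. Place as left child of 71.
Insert 11: 11 < 53 → go left; 11 > 3 → go right; 11 < 25 → go left. Place as left child of 25.
Insert 4: 4 < 53 → go left; 4 > 3 → go right; 4 < 25 → go left; 4 < 11 → go left. Place as left child of 11.
Insert 34: 34 < 53 → go left; 34 > 3 → go right; 34 > 25 → go right. Place as right child of 25.
Insert 60: 60 > 53 → go right; 60 < 77 → go left; 60 < 71 → go left; 60 > 59 → go right. Place as right child of 59.
Insert 31: 31 < 53 → go left; 31 > 3 → go right; 31 > 25 → go right; 31 < 34 → go left. Place as left child of 34.
Insert 47: 47 < 53 → go left; 47 > 3 → go right; 47 > 25 → go right; 47 > 34 → go right. Place as right child of 34.
Insert 50: 50 < 53 → go left; 50 > 3 → go right; 50 > 25 → go right; 50 > 34 → go right; 50 > 47 → go right. Place as right child of 47.
Insert 27: 27 < 53 → go left; 27 > 3 → go right; 27 > 25 → go right; 27 < 34 → go left; 27 < 31 → go left. Place as left child of 31.

Leaves: 4, 27, 50, 60 — 4 in total.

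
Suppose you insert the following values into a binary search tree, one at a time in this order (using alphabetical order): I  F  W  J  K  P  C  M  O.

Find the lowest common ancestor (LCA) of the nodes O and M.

Insert I: tree is empty, so I becomes the root.
Insert F: F < I → go left. Place as left child of I.
Insert W: W > I → go right. Place as right child of I.
Insert J: J > I → go right; J < W → go left. Place as left child of W.
Insert K: K > I → go right; K < W → go left; K > J → go right. Place as right child of J.
Insert P: P > I → go right; P < W → go left; P > J → go right; P > K → go right. Place as right child of K.
Insert C: C < I → go left; C < F → go left. Place as left child of F.
Insert M: M > I → go right; M < W → go left; M > J → go right; M > K → go right; M < P → go left. Place as left child of P.
Insert O: O > I → go right; O < W → go left; O > J → go right; O > K → go right; O < P → go left; O > M → go right. Place as right child of M.

Path to O: I → W → J → K → P → M → O
Path to M: I → W → J → K → P → M
M lies on both paths and is an ancestor of the other node.

M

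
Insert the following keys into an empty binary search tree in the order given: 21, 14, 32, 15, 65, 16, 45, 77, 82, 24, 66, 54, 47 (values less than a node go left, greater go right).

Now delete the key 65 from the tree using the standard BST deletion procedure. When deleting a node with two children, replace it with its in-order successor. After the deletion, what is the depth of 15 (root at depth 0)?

2

21: root
14: left child of 21 (depth 1)
32: right child of 21 (depth 1)
15: right child of 14 (depth 2)
65: right child of 32 (depth 2)
16: right child of 15 (depth 3)
45: left child of 65 (depth 3)
77: right child of 65 (depth 3)
82: right child of 77 (depth 4)
24: left child of 32 (depth 2)
66: left child of 77 (depth 4)
54: right child of 45 (depth 4)
47: left child of 54 (depth 5)

Delete 65 (two children — replace with in-order successor).
After deletion, path to 15: 21 → 14 → 15.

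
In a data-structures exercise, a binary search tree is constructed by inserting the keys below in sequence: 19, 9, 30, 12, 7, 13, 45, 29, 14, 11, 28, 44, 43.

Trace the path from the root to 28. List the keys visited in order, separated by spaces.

19 30 29 28

19: root
9: left child of 19 (depth 1)
30: right child of 19 (depth 1)
12: right child of 9 (depth 2)
7: left child of 9 (depth 2)
13: right child of 12 (depth 3)
45: right child of 30 (depth 2)
29: left child of 30 (depth 2)
14: right child of 13 (depth 4)
11: left child of 12 (depth 3)
28: left child of 29 (depth 3)
44: left child of 45 (depth 3)
43: left child of 44 (depth 4)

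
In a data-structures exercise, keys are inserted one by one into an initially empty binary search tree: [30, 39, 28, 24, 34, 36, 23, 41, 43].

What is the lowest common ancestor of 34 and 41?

39

Insert 30: tree is empty, so 30 becomes the root.
Insert 39: 39 > 30 → go right. Place as right child of 30.
Insert 28: 28 < 30 → go left. Place as left child of 30.
Insert 24: 24 < 30 → go left; 24 < 28 → go left. Place as left child of 28.
Insert 34: 34 > 30 → go right; 34 < 39 → go left. Place as left child of 39.
Insert 36: 36 > 30 → go right; 36 < 39 → go left; 36 > 34 → go right. Place as right child of 34.
Insert 23: 23 < 30 → go left; 23 < 28 → go left; 23 < 24 → go left. Place as left child of 24.
Insert 41: 41 > 30 → go right; 41 > 39 → go right. Place as right child of 39.
Insert 43: 43 > 30 → go right; 43 > 39 → go right; 43 > 41 → go right. Place as right child of 41.

Path to 34: 30 → 39 → 34
Path to 41: 30 → 39 → 41
The paths share a prefix ending at 39, then split left and right.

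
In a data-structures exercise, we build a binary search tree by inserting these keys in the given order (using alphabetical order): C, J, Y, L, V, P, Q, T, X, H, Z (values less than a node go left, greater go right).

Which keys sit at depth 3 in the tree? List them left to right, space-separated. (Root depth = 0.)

L Z

C: root
J: right child of C (depth 1)
Y: right child of J (depth 2)
L: left child of Y (depth 3)
V: right child of L (depth 4)
P: left child of V (depth 5)
Q: right child of P (depth 6)
T: right child of Q (depth 7)
X: right child of V (depth 5)
H: left child of J (depth 2)
Z: right child of Y (depth 3)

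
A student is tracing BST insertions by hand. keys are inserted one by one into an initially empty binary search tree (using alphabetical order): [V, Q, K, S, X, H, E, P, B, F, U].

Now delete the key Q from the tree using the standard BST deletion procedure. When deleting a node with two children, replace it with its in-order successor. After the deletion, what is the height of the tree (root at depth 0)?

5

Insert V: tree is empty, so V becomes the root.
Insert Q: Q < V → go left. Place as left child of V.
Insert K: K < V → go left; K < Q → go left. Place as left child of Q.
Insert S: S < V → go left; S > Q → go right. Place as right child of Q.
Insert X: X > V → go right. Place as right child of V.
Insert H: H < V → go left; H < Q → go left; H < K → go left. Place as left child of K.
Insert E: E < V → go left; E < Q → go left; E < K → go left; E < H → go left. Place as left child of H.
Insert P: P < V → go left; P < Q → go left; P > K → go right. Place as right child of K.
Insert B: B < V → go left; B < Q → go left; B < K → go left; B < H → go left; B < E → go left. Place as left child of E.
Insert F: F < V → go left; F < Q → go left; F < K → go left; F < H → go left; F > E → go right. Place as right child of E.
Insert U: U < V → go left; U > Q → go right; U > S → go right. Place as right child of S.

Delete Q (two children — replace with in-order successor).
After deletion, deepest node is B at depth 5.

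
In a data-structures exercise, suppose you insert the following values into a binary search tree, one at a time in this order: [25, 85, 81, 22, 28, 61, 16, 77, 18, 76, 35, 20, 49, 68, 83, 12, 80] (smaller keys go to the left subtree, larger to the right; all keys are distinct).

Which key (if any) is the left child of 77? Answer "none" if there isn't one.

25: root
85: right child of 25 (depth 1)
81: left child of 85 (depth 2)
22: left child of 25 (depth 1)
28: left child of 81 (depth 3)
61: right child of 28 (depth 4)
16: left child of 22 (depth 2)
77: right child of 61 (depth 5)
18: right child of 16 (depth 3)
76: left child of 77 (depth 6)
35: left child of 61 (depth 5)
20: right child of 18 (depth 4)
49: right child of 35 (depth 6)
68: left child of 76 (depth 7)
83: right child of 81 (depth 3)
12: left child of 16 (depth 3)
80: right child of 77 (depth 6)

76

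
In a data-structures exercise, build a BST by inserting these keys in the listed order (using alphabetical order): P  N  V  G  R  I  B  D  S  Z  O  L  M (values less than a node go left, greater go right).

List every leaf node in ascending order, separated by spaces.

D M O S Z

P: root
N: left child of P (depth 1)
V: right child of P (depth 1)
G: left child of N (depth 2)
R: left child of V (depth 2)
I: right child of G (depth 3)
B: left child of G (depth 3)
D: right child of B (depth 4)
S: right child of R (depth 3)
Z: right child of V (depth 2)
O: right child of N (depth 2)
L: right child of I (depth 4)
M: right child of L (depth 5)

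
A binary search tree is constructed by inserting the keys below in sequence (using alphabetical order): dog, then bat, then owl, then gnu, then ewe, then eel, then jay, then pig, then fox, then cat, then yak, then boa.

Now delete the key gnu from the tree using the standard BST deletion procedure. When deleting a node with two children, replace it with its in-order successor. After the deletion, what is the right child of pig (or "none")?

Insert dog: tree is empty, so dog becomes the root.
Insert bat: bat < dog → go left. Place as left child of dog.
Insert owl: owl > dog → go right. Place as right child of dog.
Insert gnu: gnu > dog → go right; gnu < owl → go left. Place as left child of owl.
Insert ewe: ewe > dog → go right; ewe < owl → go left; ewe < gnu → go left. Place as left child of gnu.
Insert eel: eel > dog → go right; eel < owl → go left; eel < gnu → go left; eel < ewe → go left. Place as left child of ewe.
Insert jay: jay > dog → go right; jay < owl → go left; jay > gnu → go right. Place as right child of gnu.
Insert pig: pig > dog → go right; pig > owl → go right. Place as right child of owl.
Insert fox: fox > dog → go right; fox < owl → go left; fox < gnu → go left; fox > ewe → go right. Place as right child of ewe.
Insert cat: cat < dog → go left; cat > bat → go right. Place as right child of bat.
Insert yak: yak > dog → go right; yak > owl → go right; yak > pig → go right. Place as right child of pig.
Insert boa: boa < dog → go left; boa > bat → go right; boa < cat → go left. Place as left child of cat.

Delete gnu (two children — replace with in-order successor).
After deletion, pig's right child: yak.

yak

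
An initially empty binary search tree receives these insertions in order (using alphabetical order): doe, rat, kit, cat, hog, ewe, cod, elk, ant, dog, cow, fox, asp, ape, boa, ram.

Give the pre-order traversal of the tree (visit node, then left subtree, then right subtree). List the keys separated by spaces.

doe cat ant asp ape boa cod cow rat kit hog ewe elk dog fox ram

doe: root
rat: right child of doe (depth 1)
kit: left child of rat (depth 2)
cat: left child of doe (depth 1)
hog: left child of kit (depth 3)
ewe: left child of hog (depth 4)
cod: right child of cat (depth 2)
elk: left child of ewe (depth 5)
ant: left child of cat (depth 2)
dog: left child of elk (depth 6)
cow: right child of cod (depth 3)
fox: right child of ewe (depth 5)
asp: right child of ant (depth 3)
ape: left child of asp (depth 4)
boa: right child of asp (depth 4)
ram: right child of kit (depth 3)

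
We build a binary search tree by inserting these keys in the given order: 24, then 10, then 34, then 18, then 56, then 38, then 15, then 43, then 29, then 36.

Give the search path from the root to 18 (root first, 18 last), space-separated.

24 10 18

24: root
10: left child of 24 (depth 1)
34: right child of 24 (depth 1)
18: right child of 10 (depth 2)
56: right child of 34 (depth 2)
38: left child of 56 (depth 3)
15: left child of 18 (depth 3)
43: right child of 38 (depth 4)
29: left child of 34 (depth 2)
36: left child of 38 (depth 4)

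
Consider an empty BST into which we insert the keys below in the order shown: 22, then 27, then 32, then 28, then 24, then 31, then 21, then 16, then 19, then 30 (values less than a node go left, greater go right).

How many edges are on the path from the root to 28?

3

Resulting structure (node: left, right):
  22: L=21, R=27
  27: L=24, R=32
  32: L=28, R=–
  28: L=–, R=31
  24: L=–, R=–
  31: L=30, R=–
  21: L=16, R=–
  16: L=–, R=19
  19: L=–, R=–
  30: L=–, R=–

Path to 28: 22 → 27 → 32 → 28, which is 3 edges.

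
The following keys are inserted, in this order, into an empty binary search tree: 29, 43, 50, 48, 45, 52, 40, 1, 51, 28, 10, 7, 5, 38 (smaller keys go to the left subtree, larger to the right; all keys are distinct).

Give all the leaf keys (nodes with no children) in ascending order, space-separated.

5 38 45 51

Resulting structure (node: left, right):
  29: L=1, R=43
  43: L=40, R=50
  50: L=48, R=52
  48: L=45, R=–
  45: L=–, R=–
  52: L=51, R=–
  40: L=38, R=–
  1: L=–, R=28
  51: L=–, R=–
  28: L=10, R=–
  10: L=7, R=–
  7: L=5, R=–
  5: L=–, R=–
  38: L=–, R=–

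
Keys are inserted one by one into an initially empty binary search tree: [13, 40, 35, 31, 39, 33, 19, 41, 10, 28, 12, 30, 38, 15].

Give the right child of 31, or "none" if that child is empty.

Resulting structure (node: left, right):
  13: L=10, R=40
  40: L=35, R=41
  35: L=31, R=39
  31: L=19, R=33
  39: L=38, R=–
  33: L=–, R=–
  19: L=15, R=28
  41: L=–, R=–
  10: L=–, R=12
  28: L=–, R=30
  12: L=–, R=–
  30: L=–, R=–
  38: L=–, R=–
  15: L=–, R=–

33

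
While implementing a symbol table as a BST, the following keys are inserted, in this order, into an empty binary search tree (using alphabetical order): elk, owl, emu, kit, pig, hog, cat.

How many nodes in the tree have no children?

elk: root
owl: right child of elk (depth 1)
emu: left child of owl (depth 2)
kit: right child of emu (depth 3)
pig: right child of owl (depth 2)
hog: left child of kit (depth 4)
cat: left child of elk (depth 1)

Leaves: cat, hog, pig — 3 in total.

3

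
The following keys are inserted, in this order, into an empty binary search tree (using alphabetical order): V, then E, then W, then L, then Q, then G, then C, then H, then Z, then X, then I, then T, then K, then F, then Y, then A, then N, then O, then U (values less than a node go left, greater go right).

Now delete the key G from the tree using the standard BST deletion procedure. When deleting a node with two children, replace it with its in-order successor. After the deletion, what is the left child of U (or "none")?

none

V: root
E: left child of V (depth 1)
W: right child of V (depth 1)
L: right child of E (depth 2)
Q: right child of L (depth 3)
G: left child of L (depth 3)
C: left child of E (depth 2)
H: right child of G (depth 4)
Z: right child of W (depth 2)
X: left child of Z (depth 3)
I: right child of H (depth 5)
T: right child of Q (depth 4)
K: right child of I (depth 6)
F: left child of G (depth 4)
Y: right child of X (depth 4)
A: left child of C (depth 3)
N: left child of Q (depth 4)
O: right child of N (depth 5)
U: right child of T (depth 5)

Delete G (two children — replace with in-order successor).
After deletion, U's left child: none.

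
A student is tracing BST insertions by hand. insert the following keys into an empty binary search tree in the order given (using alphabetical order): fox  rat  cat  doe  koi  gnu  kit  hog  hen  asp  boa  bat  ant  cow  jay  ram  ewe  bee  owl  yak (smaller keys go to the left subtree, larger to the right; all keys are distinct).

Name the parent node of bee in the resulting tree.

fox: root
rat: right child of fox (depth 1)
cat: left child of fox (depth 1)
doe: right child of cat (depth 2)
koi: left child of rat (depth 2)
gnu: left child of koi (depth 3)
kit: right child of gnu (depth 4)
hog: left child of kit (depth 5)
hen: left child of hog (depth 6)
asp: left child of cat (depth 2)
boa: right child of asp (depth 3)
bat: left child of boa (depth 4)
ant: left child of asp (depth 3)
cow: left child of doe (depth 3)
jay: right child of hog (depth 6)
ram: right child of koi (depth 3)
ewe: right child of doe (depth 3)
bee: right child of bat (depth 5)
owl: left child of ram (depth 4)
yak: right child of rat (depth 2)

bat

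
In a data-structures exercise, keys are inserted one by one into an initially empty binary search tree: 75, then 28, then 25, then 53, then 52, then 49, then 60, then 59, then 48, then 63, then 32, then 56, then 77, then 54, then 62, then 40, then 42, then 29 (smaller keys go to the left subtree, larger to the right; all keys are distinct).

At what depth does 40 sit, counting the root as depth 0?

Insert 75: tree is empty, so 75 becomes the root.
Insert 28: 28 < 75 → go left. Place as left child of 75.
Insert 25: 25 < 75 → go left; 25 < 28 → go left. Place as left child of 28.
Insert 53: 53 < 75 → go left; 53 > 28 → go right. Place as right child of 28.
Insert 52: 52 < 75 → go left; 52 > 28 → go right; 52 < 53 → go left. Place as left child of 53.
Insert 49: 49 < 75 → go left; 49 > 28 → go right; 49 < 53 → go left; 49 < 52 → go left. Place as left child of 52.
Insert 60: 60 < 75 → go left; 60 > 28 → go right; 60 > 53 → go right. Place as right child of 53.
Insert 59: 59 < 75 → go left; 59 > 28 → go right; 59 > 53 → go right; 59 < 60 → go left. Place as left child of 60.
Insert 48: 48 < 75 → go left; 48 > 28 → go right; 48 < 53 → go left; 48 < 52 → go left; 48 < 49 → go left. Place as left child of 49.
Insert 63: 63 < 75 → go left; 63 > 28 → go right; 63 > 53 → go right; 63 > 60 → go right. Place as right child of 60.
Insert 32: 32 < 75 → go left; 32 > 28 → go right; 32 < 53 → go left; 32 < 52 → go left; 32 < 49 → go left; 32 < 48 → go left. Place as left child of 48.
Insert 56: 56 < 75 → go left; 56 > 28 → go right; 56 > 53 → go right; 56 < 60 → go left; 56 < 59 → go left. Place as left child of 59.
Insert 77: 77 > 75 → go right. Place as right child of 75.
Insert 54: 54 < 75 → go left; 54 > 28 → go right; 54 > 53 → go right; 54 < 60 → go left; 54 < 59 → go left; 54 < 56 → go left. Place as left child of 56.
Insert 62: 62 < 75 → go left; 62 > 28 → go right; 62 > 53 → go right; 62 > 60 → go right; 62 < 63 → go left. Place as left child of 63.
Insert 40: 40 < 75 → go left; 40 > 28 → go right; 40 < 53 → go left; 40 < 52 → go left; 40 < 49 → go left; 40 < 48 → go left; 40 > 32 → go right. Place as right child of 32.
Insert 42: 42 < 75 → go left; 42 > 28 → go right; 42 < 53 → go left; 42 < 52 → go left; 42 < 49 → go left; 42 < 48 → go left; 42 > 32 → go right; 42 > 40 → go right. Place as right child of 40.
Insert 29: 29 < 75 → go left; 29 > 28 → go right; 29 < 53 → go left; 29 < 52 → go left; 29 < 49 → go left; 29 < 48 → go left; 29 < 32 → go left. Place as left child of 32.

Path to 40: 75 → 28 → 53 → 52 → 49 → 48 → 32 → 40, which is 7 edges.

7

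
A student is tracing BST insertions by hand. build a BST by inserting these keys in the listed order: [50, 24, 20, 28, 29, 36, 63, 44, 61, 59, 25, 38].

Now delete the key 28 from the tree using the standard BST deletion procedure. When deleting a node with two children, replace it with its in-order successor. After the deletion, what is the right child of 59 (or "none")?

50: root
24: left child of 50 (depth 1)
20: left child of 24 (depth 2)
28: right child of 24 (depth 2)
29: right child of 28 (depth 3)
36: right child of 29 (depth 4)
63: right child of 50 (depth 1)
44: right child of 36 (depth 5)
61: left child of 63 (depth 2)
59: left child of 61 (depth 3)
25: left child of 28 (depth 3)
38: left child of 44 (depth 6)

Delete 28 (two children — replace with in-order successor).
After deletion, 59's right child: none.

none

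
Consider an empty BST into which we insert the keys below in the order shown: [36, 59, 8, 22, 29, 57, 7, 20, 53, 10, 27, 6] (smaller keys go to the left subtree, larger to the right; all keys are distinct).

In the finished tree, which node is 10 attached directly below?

20

Insert 36: tree is empty, so 36 becomes the root.
Insert 59: 59 > 36 → go right. Place as right child of 36.
Insert 8: 8 < 36 → go left. Place as left child of 36.
Insert 22: 22 < 36 → go left; 22 > 8 → go right. Place as right child of 8.
Insert 29: 29 < 36 → go left; 29 > 8 → go right; 29 > 22 → go right. Place as right child of 22.
Insert 57: 57 > 36 → go right; 57 < 59 → go left. Place as left child of 59.
Insert 7: 7 < 36 → go left; 7 < 8 → go left. Place as left child of 8.
Insert 20: 20 < 36 → go left; 20 > 8 → go right; 20 < 22 → go left. Place as left child of 22.
Insert 53: 53 > 36 → go right; 53 < 59 → go left; 53 < 57 → go left. Place as left child of 57.
Insert 10: 10 < 36 → go left; 10 > 8 → go right; 10 < 22 → go left; 10 < 20 → go left. Place as left child of 20.
Insert 27: 27 < 36 → go left; 27 > 8 → go right; 27 > 22 → go right; 27 < 29 → go left. Place as left child of 29.
Insert 6: 6 < 36 → go left; 6 < 8 → go left; 6 < 7 → go left. Place as left child of 7.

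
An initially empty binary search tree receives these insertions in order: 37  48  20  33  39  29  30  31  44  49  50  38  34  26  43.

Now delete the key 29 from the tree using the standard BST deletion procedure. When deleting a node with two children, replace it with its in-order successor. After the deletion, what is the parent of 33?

37: root
48: right child of 37 (depth 1)
20: left child of 37 (depth 1)
33: right child of 20 (depth 2)
39: left child of 48 (depth 2)
29: left child of 33 (depth 3)
30: right child of 29 (depth 4)
31: right child of 30 (depth 5)
44: right child of 39 (depth 3)
49: right child of 48 (depth 2)
50: right child of 49 (depth 3)
38: left child of 39 (depth 3)
34: right child of 33 (depth 3)
26: left child of 29 (depth 4)
43: left child of 44 (depth 4)

Delete 29 (two children — replace with in-order successor).
After deletion, 33's parent is 20.

20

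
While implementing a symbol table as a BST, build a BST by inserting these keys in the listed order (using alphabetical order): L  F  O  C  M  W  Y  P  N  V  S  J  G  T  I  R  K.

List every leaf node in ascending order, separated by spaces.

C I K N R T Y

L: root
F: left child of L (depth 1)
O: right child of L (depth 1)
C: left child of F (depth 2)
M: left child of O (depth 2)
W: right child of O (depth 2)
Y: right child of W (depth 3)
P: left child of W (depth 3)
N: right child of M (depth 3)
V: right child of P (depth 4)
S: left child of V (depth 5)
J: right child of F (depth 2)
G: left child of J (depth 3)
T: right child of S (depth 6)
I: right child of G (depth 4)
R: left child of S (depth 6)
K: right child of J (depth 3)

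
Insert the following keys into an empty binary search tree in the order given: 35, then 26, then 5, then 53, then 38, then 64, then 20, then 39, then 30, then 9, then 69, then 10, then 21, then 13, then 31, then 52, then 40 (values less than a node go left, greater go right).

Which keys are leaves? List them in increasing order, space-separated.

13 21 31 40 69

35: root
26: left child of 35 (depth 1)
5: left child of 26 (depth 2)
53: right child of 35 (depth 1)
38: left child of 53 (depth 2)
64: right child of 53 (depth 2)
20: right child of 5 (depth 3)
39: right child of 38 (depth 3)
30: right child of 26 (depth 2)
9: left child of 20 (depth 4)
69: right child of 64 (depth 3)
10: right child of 9 (depth 5)
21: right child of 20 (depth 4)
13: right child of 10 (depth 6)
31: right child of 30 (depth 3)
52: right child of 39 (depth 4)
40: left child of 52 (depth 5)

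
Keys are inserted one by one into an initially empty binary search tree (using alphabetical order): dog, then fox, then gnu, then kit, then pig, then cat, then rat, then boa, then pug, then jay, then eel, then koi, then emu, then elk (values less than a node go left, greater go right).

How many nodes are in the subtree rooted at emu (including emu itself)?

2

Resulting structure (node: left, right):
  dog: L=cat, R=fox
  fox: L=eel, R=gnu
  gnu: L=–, R=kit
  kit: L=jay, R=pig
  pig: L=koi, R=rat
  cat: L=boa, R=–
  rat: L=pug, R=–
  boa: L=–, R=–
  pug: L=–, R=–
  jay: L=–, R=–
  eel: L=–, R=emu
  koi: L=–, R=–
  emu: L=elk, R=–
  elk: L=–, R=–

Subtree rooted at emu contains: emu, elk — 2 nodes.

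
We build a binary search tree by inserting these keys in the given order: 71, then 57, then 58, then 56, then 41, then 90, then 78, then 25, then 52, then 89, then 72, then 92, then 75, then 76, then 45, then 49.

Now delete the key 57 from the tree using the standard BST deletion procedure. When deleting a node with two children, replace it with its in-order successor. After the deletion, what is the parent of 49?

45

71: root
57: left child of 71 (depth 1)
58: right child of 57 (depth 2)
56: left child of 57 (depth 2)
41: left child of 56 (depth 3)
90: right child of 71 (depth 1)
78: left child of 90 (depth 2)
25: left child of 41 (depth 4)
52: right child of 41 (depth 4)
89: right child of 78 (depth 3)
72: left child of 78 (depth 3)
92: right child of 90 (depth 2)
75: right child of 72 (depth 4)
76: right child of 75 (depth 5)
45: left child of 52 (depth 5)
49: right child of 45 (depth 6)

Delete 57 (two children — replace with in-order successor).
After deletion, 49's parent is 45.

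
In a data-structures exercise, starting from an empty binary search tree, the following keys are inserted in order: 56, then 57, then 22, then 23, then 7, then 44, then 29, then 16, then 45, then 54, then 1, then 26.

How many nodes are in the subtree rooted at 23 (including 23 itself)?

Insert 56: tree is empty, so 56 becomes the root.
Insert 57: 57 > 56 → go right. Place as right child of 56.
Insert 22: 22 < 56 → go left. Place as left child of 56.
Insert 23: 23 < 56 → go left; 23 > 22 → go right. Place as right child of 22.
Insert 7: 7 < 56 → go left; 7 < 22 → go left. Place as left child of 22.
Insert 44: 44 < 56 → go left; 44 > 22 → go right; 44 > 23 → go right. Place as right child of 23.
Insert 29: 29 < 56 → go left; 29 > 22 → go right; 29 > 23 → go right; 29 < 44 → go left. Place as left child of 44.
Insert 16: 16 < 56 → go left; 16 < 22 → go left; 16 > 7 → go right. Place as right child of 7.
Insert 45: 45 < 56 → go left; 45 > 22 → go right; 45 > 23 → go right; 45 > 44 → go right. Place as right child of 44.
Insert 54: 54 < 56 → go left; 54 > 22 → go right; 54 > 23 → go right; 54 > 44 → go right; 54 > 45 → go right. Place as right child of 45.
Insert 1: 1 < 56 → go left; 1 < 22 → go left; 1 < 7 → go left. Place as left child of 7.
Insert 26: 26 < 56 → go left; 26 > 22 → go right; 26 > 23 → go right; 26 < 44 → go left; 26 < 29 → go left. Place as left child of 29.

Subtree rooted at 23 contains: 23, 44, 29, 26, 45, 54 — 6 nodes.

6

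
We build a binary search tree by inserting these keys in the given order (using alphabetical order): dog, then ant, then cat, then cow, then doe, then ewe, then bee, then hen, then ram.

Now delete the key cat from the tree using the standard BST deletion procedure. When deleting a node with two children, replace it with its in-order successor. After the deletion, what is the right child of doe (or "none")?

dog: root
ant: left child of dog (depth 1)
cat: right child of ant (depth 2)
cow: right child of cat (depth 3)
doe: right child of cow (depth 4)
ewe: right child of dog (depth 1)
bee: left child of cat (depth 3)
hen: right child of ewe (depth 2)
ram: right child of hen (depth 3)

Delete cat (two children — replace with in-order successor).
After deletion, doe's right child: none.

none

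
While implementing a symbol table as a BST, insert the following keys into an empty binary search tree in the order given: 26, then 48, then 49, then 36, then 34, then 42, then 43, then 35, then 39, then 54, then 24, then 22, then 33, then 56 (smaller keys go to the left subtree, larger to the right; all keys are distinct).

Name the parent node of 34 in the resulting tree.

Insert 26: tree is empty, so 26 becomes the root.
Insert 48: 48 > 26 → go right. Place as right child of 26.
Insert 49: 49 > 26 → go right; 49 > 48 → go right. Place as right child of 48.
Insert 36: 36 > 26 → go right; 36 < 48 → go left. Place as left child of 48.
Insert 34: 34 > 26 → go right; 34 < 48 → go left; 34 < 36 → go left. Place as left child of 36.
Insert 42: 42 > 26 → go right; 42 < 48 → go left; 42 > 36 → go right. Place as right child of 36.
Insert 43: 43 > 26 → go right; 43 < 48 → go left; 43 > 36 → go right; 43 > 42 → go right. Place as right child of 42.
Insert 35: 35 > 26 → go right; 35 < 48 → go left; 35 < 36 → go left; 35 > 34 → go right. Place as right child of 34.
Insert 39: 39 > 26 → go right; 39 < 48 → go left; 39 > 36 → go right; 39 < 42 → go left. Place as left child of 42.
Insert 54: 54 > 26 → go right; 54 > 48 → go right; 54 > 49 → go right. Place as right child of 49.
Insert 24: 24 < 26 → go left. Place as left child of 26.
Insert 22: 22 < 26 → go left; 22 < 24 → go left. Place as left child of 24.
Insert 33: 33 > 26 → go right; 33 < 48 → go left; 33 < 36 → go left; 33 < 34 → go left. Place as left child of 34.
Insert 56: 56 > 26 → go right; 56 > 48 → go right; 56 > 49 → go right; 56 > 54 → go right. Place as right child of 54.

36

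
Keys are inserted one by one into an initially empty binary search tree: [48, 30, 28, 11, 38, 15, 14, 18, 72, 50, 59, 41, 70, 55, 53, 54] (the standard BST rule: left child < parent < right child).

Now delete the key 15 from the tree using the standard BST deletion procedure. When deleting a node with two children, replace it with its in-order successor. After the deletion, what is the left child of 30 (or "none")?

48: root
30: left child of 48 (depth 1)
28: left child of 30 (depth 2)
11: left child of 28 (depth 3)
38: right child of 30 (depth 2)
15: right child of 11 (depth 4)
14: left child of 15 (depth 5)
18: right child of 15 (depth 5)
72: right child of 48 (depth 1)
50: left child of 72 (depth 2)
59: right child of 50 (depth 3)
41: right child of 38 (depth 3)
70: right child of 59 (depth 4)
55: left child of 59 (depth 4)
53: left child of 55 (depth 5)
54: right child of 53 (depth 6)

Delete 15 (two children — replace with in-order successor).
After deletion, 30's left child: 28.

28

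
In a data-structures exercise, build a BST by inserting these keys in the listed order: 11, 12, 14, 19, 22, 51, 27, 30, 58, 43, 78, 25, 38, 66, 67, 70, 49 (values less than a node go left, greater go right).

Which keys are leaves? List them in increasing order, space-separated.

11: root
12: right child of 11 (depth 1)
14: right child of 12 (depth 2)
19: right child of 14 (depth 3)
22: right child of 19 (depth 4)
51: right child of 22 (depth 5)
27: left child of 51 (depth 6)
30: right child of 27 (depth 7)
58: right child of 51 (depth 6)
43: right child of 30 (depth 8)
78: right child of 58 (depth 7)
25: left child of 27 (depth 7)
38: left child of 43 (depth 9)
66: left child of 78 (depth 8)
67: right child of 66 (depth 9)
70: right child of 67 (depth 10)
49: right child of 43 (depth 9)

25 38 49 70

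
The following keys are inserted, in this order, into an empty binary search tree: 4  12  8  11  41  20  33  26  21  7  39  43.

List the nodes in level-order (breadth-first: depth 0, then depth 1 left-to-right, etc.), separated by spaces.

Resulting structure (node: left, right):
  4: L=–, R=12
  12: L=8, R=41
  8: L=7, R=11
  11: L=–, R=–
  41: L=20, R=43
  20: L=–, R=33
  33: L=26, R=39
  26: L=21, R=–
  21: L=–, R=–
  7: L=–, R=–
  39: L=–, R=–
  43: L=–, R=–

4 12 8 41 7 11 20 43 33 26 39 21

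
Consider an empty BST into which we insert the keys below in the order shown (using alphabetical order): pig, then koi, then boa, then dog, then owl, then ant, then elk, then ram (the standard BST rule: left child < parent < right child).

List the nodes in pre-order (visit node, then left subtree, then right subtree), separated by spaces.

pig: root
koi: left child of pig (depth 1)
boa: left child of koi (depth 2)
dog: right child of boa (depth 3)
owl: right child of koi (depth 2)
ant: left child of boa (depth 3)
elk: right child of dog (depth 4)
ram: right child of pig (depth 1)

pig koi boa ant dog elk owl ram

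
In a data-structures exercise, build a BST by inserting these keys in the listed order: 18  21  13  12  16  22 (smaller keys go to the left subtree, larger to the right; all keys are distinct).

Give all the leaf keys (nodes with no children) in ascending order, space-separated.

Insert 18: tree is empty, so 18 becomes the root.
Insert 21: 21 > 18 → go right. Place as right child of 18.
Insert 13: 13 < 18 → go left. Place as left child of 18.
Insert 12: 12 < 18 → go left; 12 < 13 → go left. Place as left child of 13.
Insert 16: 16 < 18 → go left; 16 > 13 → go right. Place as right child of 13.
Insert 22: 22 > 18 → go right; 22 > 21 → go right. Place as right child of 21.

12 16 22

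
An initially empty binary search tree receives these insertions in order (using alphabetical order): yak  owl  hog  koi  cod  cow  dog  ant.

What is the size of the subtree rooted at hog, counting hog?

6

yak: root
owl: left child of yak (depth 1)
hog: left child of owl (depth 2)
koi: right child of hog (depth 3)
cod: left child of hog (depth 3)
cow: right child of cod (depth 4)
dog: right child of cow (depth 5)
ant: left child of cod (depth 4)

Subtree rooted at hog contains: hog, cod, ant, cow, dog, koi — 6 nodes.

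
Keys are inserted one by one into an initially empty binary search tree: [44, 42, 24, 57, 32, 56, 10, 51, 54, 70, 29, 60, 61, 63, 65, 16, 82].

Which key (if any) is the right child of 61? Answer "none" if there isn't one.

63

Insert 44: tree is empty, so 44 becomes the root.
Insert 42: 42 < 44 → go left. Place as left child of 44.
Insert 24: 24 < 44 → go left; 24 < 42 → go left. Place as left child of 42.
Insert 57: 57 > 44 → go right. Place as right child of 44.
Insert 32: 32 < 44 → go left; 32 < 42 → go left; 32 > 24 → go right. Place as right child of 24.
Insert 56: 56 > 44 → go right; 56 < 57 → go left. Place as left child of 57.
Insert 10: 10 < 44 → go left; 10 < 42 → go left; 10 < 24 → go left. Place as left child of 24.
Insert 51: 51 > 44 → go right; 51 < 57 → go left; 51 < 56 → go left. Place as left child of 56.
Insert 54: 54 > 44 → go right; 54 < 57 → go left; 54 < 56 → go left; 54 > 51 → go right. Place as right child of 51.
Insert 70: 70 > 44 → go right; 70 > 57 → go right. Place as right child of 57.
Insert 29: 29 < 44 → go left; 29 < 42 → go left; 29 > 24 → go right; 29 < 32 → go left. Place as left child of 32.
Insert 60: 60 > 44 → go right; 60 > 57 → go right; 60 < 70 → go left. Place as left child of 70.
Insert 61: 61 > 44 → go right; 61 > 57 → go right; 61 < 70 → go left; 61 > 60 → go right. Place as right child of 60.
Insert 63: 63 > 44 → go right; 63 > 57 → go right; 63 < 70 → go left; 63 > 60 → go right; 63 > 61 → go right. Place as right child of 61.
Insert 65: 65 > 44 → go right; 65 > 57 → go right; 65 < 70 → go left; 65 > 60 → go right; 65 > 61 → go right; 65 > 63 → go right. Place as right child of 63.
Insert 16: 16 < 44 → go left; 16 < 42 → go left; 16 < 24 → go left; 16 > 10 → go right. Place as right child of 10.
Insert 82: 82 > 44 → go right; 82 > 57 → go right; 82 > 70 → go right. Place as right child of 70.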